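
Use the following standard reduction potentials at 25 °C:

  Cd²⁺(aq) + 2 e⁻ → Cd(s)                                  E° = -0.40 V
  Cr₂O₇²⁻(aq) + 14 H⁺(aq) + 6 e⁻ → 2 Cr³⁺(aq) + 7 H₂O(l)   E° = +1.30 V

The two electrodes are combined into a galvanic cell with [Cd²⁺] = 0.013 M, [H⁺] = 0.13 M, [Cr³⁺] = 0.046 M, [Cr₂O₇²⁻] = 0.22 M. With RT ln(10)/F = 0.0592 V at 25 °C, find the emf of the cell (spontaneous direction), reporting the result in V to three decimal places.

Cr₂O₇²⁻/Cr³⁺ is the cathode (higher E°), Cd²⁺/Cd the anode: E°cell = +1.30 − (-0.40) = +1.70 V, n = 6.
Overall: Cr₂O₇²⁻(aq) + 14 H⁺(aq) + 3 Cd(s) → 2 Cr³⁺(aq) + 7 H₂O(l) + 3 Cd²⁺(aq)
Q = [Cr³⁺]^2·[Cd²⁺]^3 / ([Cr₂O₇²⁻]·[H⁺]^14); log Q = 4.730.
E = E° − (0.0592/n) log Q = +1.70 − (0.0592/6)(4.730) = +1.653 V.

+1.653 V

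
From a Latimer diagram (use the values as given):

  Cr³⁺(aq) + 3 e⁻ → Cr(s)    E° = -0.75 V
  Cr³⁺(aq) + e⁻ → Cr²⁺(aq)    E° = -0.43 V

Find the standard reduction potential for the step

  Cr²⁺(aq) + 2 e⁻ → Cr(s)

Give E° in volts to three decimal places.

-0.910 V

Sequential free energies add, so n₃E°₃ = n₁E°₁ + n₂E°₂.
With n₃ = 3, and the known step contributing 1×(-0.43) V, the unknown satisfies 2·E° = 3×(-0.75) − 1×(-0.43) = -1.820.
E° = -1.820 / 2 = -0.910 V.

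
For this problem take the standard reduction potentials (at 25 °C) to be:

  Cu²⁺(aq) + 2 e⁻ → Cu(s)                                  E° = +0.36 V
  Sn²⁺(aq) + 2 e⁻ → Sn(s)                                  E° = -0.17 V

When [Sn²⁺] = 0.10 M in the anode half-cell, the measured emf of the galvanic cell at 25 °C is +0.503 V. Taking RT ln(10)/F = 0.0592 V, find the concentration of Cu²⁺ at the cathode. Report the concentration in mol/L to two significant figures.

0.012 M

Cu²⁺/Cu is the cathode, Sn²⁺/Sn the anode: E°cell = +0.53 V, n = 2.
Overall reaction: Cu²⁺(aq) + Sn(s) → Cu(s) + Sn²⁺(aq); Q = [Sn²⁺]^1/[Cu²⁺]^1.
From E = E° − (0.0592/n) log Q: log Q = (E° − E)·n/0.0592 = (+0.53 − (+0.503))·2/0.0592 = 0.9122.
So 1·log[Cu²⁺] = 1·log(0.1) − log Q = -1.0000 − (0.9122) = -1.9122; [Cu²⁺] = 10^(-1.9122) ≈ 0.012 M.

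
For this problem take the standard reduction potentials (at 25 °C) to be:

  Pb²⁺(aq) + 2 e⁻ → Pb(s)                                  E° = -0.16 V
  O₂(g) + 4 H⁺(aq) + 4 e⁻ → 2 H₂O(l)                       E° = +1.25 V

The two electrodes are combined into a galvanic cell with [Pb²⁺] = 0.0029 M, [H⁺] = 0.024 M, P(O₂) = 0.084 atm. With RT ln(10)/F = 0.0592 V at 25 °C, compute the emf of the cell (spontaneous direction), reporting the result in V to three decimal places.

O₂/H₂O is the cathode (higher E°), Pb²⁺/Pb the anode: E°cell = +1.25 − (-0.16) = +1.41 V, n = 4.
Overall: O₂(g) + 4 H⁺(aq) + 2 Pb(s) → 2 H₂O(l) + 2 Pb²⁺(aq)
Q = [Pb²⁺]^2 / (P(O₂)·[H⁺]^4); log Q = 2.480.
E = E° − (0.0592/n) log Q = +1.41 − (0.0592/4)(2.480) = +1.373 V.

+1.373 V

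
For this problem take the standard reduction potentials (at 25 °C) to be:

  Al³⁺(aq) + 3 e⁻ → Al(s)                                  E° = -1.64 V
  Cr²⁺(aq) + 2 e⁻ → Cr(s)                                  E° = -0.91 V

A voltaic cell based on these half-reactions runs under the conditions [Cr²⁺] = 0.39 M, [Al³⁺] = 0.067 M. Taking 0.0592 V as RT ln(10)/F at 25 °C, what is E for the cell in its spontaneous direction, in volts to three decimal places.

+0.741 V

Cr²⁺/Cr is the cathode (higher E°), Al³⁺/Al the anode: E°cell = -0.91 − (-1.64) = +0.73 V, n = 6.
Overall: 3 Cr²⁺(aq) + 2 Al(s) → 3 Cr(s) + 2 Al³⁺(aq)
Q = [Al³⁺]^2 / ([Cr²⁺]^3); log Q = -1.121.
E = E° − (0.0592/n) log Q = +0.73 − (0.0592/6)(-1.121) = +0.741 V.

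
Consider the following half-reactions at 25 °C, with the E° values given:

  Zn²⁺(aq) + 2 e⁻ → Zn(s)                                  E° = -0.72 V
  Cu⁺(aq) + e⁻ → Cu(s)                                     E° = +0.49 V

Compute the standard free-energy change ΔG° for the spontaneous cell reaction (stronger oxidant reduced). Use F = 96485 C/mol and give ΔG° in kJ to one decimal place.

-233.5 kJ

Cu⁺/Cu (E° = +0.49 V) is the cathode; Zn²⁺/Zn (E° = -0.72 V) is the anode, so E°cell = +1.21 V.
Balancing electrons gives n = 2 (lcm of 1 and 2).
ΔG° = −nFE° = −(2)(96485)(+1.21) = -233,494 J = -233.5 kJ.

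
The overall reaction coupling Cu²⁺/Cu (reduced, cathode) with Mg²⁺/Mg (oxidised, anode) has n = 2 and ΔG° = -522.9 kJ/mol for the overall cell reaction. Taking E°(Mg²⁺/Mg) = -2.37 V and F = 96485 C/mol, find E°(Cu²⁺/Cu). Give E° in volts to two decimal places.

+0.34 V

E°cell = −ΔG°/(nF) = −(-522.9×10³)/((2)(96485)) = +2.710 V.
Since Cu²⁺/Cu is the cathode and Mg²⁺/Mg the anode, E°cell = E°(Cu²⁺/Cu) − E°(Mg²⁺/Mg).
So E°(Cu²⁺/Cu) = E°cell + E°(Mg²⁺/Mg) = +2.710 + (-2.37) = +0.34 V.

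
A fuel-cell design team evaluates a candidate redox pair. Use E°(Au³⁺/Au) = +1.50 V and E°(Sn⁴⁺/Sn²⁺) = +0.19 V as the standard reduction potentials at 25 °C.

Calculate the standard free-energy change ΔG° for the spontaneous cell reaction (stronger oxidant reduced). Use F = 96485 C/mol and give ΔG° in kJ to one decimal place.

-758.4 kJ

Au³⁺/Au (E° = +1.50 V) is the cathode; Sn⁴⁺/Sn²⁺ (E° = +0.19 V) is the anode, so E°cell = +1.31 V.
Balancing electrons gives n = 6 (lcm of 3 and 2).
ΔG° = −nFE° = −(6)(96485)(+1.31) = -758,372 J = -758.4 kJ.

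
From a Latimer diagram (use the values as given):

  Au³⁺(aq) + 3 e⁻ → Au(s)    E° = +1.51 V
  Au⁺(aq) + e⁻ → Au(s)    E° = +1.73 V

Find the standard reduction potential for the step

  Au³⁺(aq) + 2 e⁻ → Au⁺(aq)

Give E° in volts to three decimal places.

Sequential free energies add, so n₃E°₃ = n₁E°₁ + n₂E°₂.
With n₃ = 3, and the known step contributing 1×(+1.73) V, the unknown satisfies 2·E° = 3×(+1.51) − 1×(+1.73) = +2.800.
E° = +2.800 / 2 = +1.400 V.

+1.400 V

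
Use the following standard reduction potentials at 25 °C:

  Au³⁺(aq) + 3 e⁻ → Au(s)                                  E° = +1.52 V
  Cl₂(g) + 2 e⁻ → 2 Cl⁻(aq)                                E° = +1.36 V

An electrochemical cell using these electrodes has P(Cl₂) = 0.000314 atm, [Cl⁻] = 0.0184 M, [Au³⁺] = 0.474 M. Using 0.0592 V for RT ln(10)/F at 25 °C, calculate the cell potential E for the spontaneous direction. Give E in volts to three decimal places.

Au³⁺/Au is the cathode (higher E°), Cl₂/Cl⁻ the anode: E°cell = +1.52 − (+1.36) = +0.16 V, n = 6.
Overall: 2 Au³⁺(aq) + 6 Cl⁻(aq) → 2 Au(s) + 3 Cl₂(g)
Q = P(Cl₂)^3 / ([Au³⁺]^2·[Cl⁻]^6); log Q = 0.550.
E = E° − (0.0592/n) log Q = +0.16 − (0.0592/6)(0.550) = +0.155 V.

+0.155 V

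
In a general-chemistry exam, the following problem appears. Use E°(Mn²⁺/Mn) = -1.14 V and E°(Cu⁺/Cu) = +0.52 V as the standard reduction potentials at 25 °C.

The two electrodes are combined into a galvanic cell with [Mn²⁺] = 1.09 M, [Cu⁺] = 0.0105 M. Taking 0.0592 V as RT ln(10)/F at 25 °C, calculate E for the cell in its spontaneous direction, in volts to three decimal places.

+1.542 V

Cu⁺/Cu is the cathode (higher E°), Mn²⁺/Mn the anode: E°cell = +0.52 − (-1.14) = +1.66 V, n = 2.
Overall: 2 Cu⁺(aq) + Mn(s) → 2 Cu(s) + Mn²⁺(aq)
Q = [Mn²⁺] / ([Cu⁺]^2); log Q = 3.995.
E = E° − (0.0592/n) log Q = +1.66 − (0.0592/2)(3.995) = +1.542 V.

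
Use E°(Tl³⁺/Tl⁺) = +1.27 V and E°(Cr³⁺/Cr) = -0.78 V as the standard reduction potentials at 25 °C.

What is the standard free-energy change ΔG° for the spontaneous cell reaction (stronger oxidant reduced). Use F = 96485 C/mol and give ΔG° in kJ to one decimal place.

Tl³⁺/Tl⁺ (E° = +1.27 V) is the cathode; Cr³⁺/Cr (E° = -0.78 V) is the anode, so E°cell = +2.05 V.
Balancing electrons gives n = 6 (lcm of 2 and 3).
ΔG° = −nFE° = −(6)(96485)(+2.05) = -1,186,766 J = -1186.8 kJ.

-1186.8 kJ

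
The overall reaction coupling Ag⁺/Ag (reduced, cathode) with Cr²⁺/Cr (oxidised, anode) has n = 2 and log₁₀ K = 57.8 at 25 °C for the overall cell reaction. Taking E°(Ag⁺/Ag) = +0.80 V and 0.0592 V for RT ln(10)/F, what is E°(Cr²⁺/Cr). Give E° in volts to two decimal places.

E°cell = (0.0592/n)·log K = (0.0592/2)(57.8) = +1.711 V.
Since Ag⁺/Ag is the cathode and Cr²⁺/Cr the anode, E°cell = E°(Ag⁺/Ag) − E°(Cr²⁺/Cr).
So E°(Cr²⁺/Cr) = E°(Ag⁺/Ag) − E°cell = (+0.80) − (+1.711) = -0.91 V.

-0.91 V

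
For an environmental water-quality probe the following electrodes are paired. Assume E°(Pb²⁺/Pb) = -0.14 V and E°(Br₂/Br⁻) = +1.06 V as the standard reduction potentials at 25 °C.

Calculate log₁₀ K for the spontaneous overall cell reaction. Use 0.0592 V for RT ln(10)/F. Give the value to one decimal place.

Cathode: Br₂/Br⁻; anode: Pb²⁺/Pb. E°cell = +1.20 V, n = 2.
log K = nE°cell / 0.0592 = (2)(+1.20) / 0.0592 = 40.5.

40.5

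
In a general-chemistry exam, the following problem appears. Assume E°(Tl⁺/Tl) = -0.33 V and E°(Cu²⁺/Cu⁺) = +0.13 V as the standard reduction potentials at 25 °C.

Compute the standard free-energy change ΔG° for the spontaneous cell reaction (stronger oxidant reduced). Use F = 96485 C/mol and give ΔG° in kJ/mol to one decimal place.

-44.4 kJ/mol

Cu²⁺/Cu⁺ (E° = +0.13 V) is the cathode; Tl⁺/Tl (E° = -0.33 V) is the anode, so E°cell = +0.46 V.
Balancing electrons gives n = 1 (lcm of 1 and 1).
ΔG° = −nFE° = −(1)(96485)(+0.46) = -44,383 J = -44.4 kJ/mol.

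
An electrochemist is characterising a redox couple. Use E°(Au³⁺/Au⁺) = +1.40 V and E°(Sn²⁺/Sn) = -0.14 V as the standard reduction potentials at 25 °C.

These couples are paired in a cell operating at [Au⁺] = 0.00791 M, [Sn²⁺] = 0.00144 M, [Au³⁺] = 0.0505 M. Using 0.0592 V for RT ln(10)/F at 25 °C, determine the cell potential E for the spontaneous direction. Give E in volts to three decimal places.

Au³⁺/Au⁺ is the cathode (higher E°), Sn²⁺/Sn the anode: E°cell = +1.40 − (-0.14) = +1.54 V, n = 2.
Overall: Au³⁺(aq) + Sn(s) → Au⁺(aq) + Sn²⁺(aq)
Q = [Au⁺]·[Sn²⁺] / ([Au³⁺]); log Q = -3.647.
E = E° − (0.0592/n) log Q = +1.54 − (0.0592/2)(-3.647) = +1.648 V.

+1.648 V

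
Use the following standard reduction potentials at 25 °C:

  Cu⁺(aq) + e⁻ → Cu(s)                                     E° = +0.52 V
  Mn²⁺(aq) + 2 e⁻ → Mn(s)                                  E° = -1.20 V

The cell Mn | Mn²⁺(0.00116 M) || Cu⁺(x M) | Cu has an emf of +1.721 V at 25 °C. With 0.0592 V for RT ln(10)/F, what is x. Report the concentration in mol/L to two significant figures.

Cu⁺/Cu is the cathode, Mn²⁺/Mn the anode: E°cell = +1.72 V, n = 2.
Overall reaction: 2 Cu⁺(aq) + Mn(s) → 2 Cu(s) + Mn²⁺(aq); Q = [Mn²⁺]^1/[Cu⁺]^2.
From E = E° − (0.0592/n) log Q: log Q = (E° − E)·n/0.0592 = (+1.72 − (+1.721))·2/0.0592 = -0.0338.
So 2·log[Cu⁺] = 1·log(0.00116) − log Q = -2.9355 − (-0.0338) = -2.9017; log[Cu⁺] = -2.9017 / 2 = -1.4508; [Cu⁺] = 10^(-1.4508) ≈ 0.035 M.

0.035 M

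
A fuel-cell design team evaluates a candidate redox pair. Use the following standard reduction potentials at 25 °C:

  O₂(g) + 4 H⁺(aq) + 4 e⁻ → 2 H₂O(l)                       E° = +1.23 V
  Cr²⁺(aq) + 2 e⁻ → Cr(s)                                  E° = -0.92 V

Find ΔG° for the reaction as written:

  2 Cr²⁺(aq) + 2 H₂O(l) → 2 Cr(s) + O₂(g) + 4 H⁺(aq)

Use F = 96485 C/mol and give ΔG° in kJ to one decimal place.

As written, Cr²⁺/Cr is reduced (cathode) and O₂/H₂O is oxidised (anode), so E°cell = (-0.92) − (+1.23) = -2.15 V.
Balancing electrons gives n = 4.
ΔG° = −nFE° = −(4)(96485)(-2.15) = 829,771 J = +829.8 kJ.

+829.8 kJ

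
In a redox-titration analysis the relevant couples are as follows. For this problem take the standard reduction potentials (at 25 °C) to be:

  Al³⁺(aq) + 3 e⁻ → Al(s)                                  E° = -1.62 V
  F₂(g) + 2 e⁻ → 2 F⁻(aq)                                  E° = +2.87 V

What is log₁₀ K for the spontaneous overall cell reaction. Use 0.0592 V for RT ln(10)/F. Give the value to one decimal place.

Cathode: F₂/F⁻; anode: Al³⁺/Al. E°cell = +4.49 V, n = 6.
log K = nE°cell / 0.0592 = (6)(+4.49) / 0.0592 = 455.1.

455.1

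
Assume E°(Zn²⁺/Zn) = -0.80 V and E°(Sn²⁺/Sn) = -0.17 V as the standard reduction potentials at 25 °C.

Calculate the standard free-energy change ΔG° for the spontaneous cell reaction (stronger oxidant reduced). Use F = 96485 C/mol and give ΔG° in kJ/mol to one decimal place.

Sn²⁺/Sn (E° = -0.17 V) is the cathode; Zn²⁺/Zn (E° = -0.80 V) is the anode, so E°cell = +0.63 V.
Balancing electrons gives n = 2 (lcm of 2 and 2).
ΔG° = −nFE° = −(2)(96485)(+0.63) = -121,571 J = -121.6 kJ/mol.

-121.6 kJ/mol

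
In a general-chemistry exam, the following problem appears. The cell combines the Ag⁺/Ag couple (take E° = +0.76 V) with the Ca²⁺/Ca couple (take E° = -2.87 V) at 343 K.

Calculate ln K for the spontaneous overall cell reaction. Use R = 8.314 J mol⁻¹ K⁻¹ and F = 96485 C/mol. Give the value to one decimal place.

Cathode: Ag⁺/Ag; anode: Ca²⁺/Ca. E°cell = (+0.76) − (-2.87) = +3.63 V, with n = 2.
ΔG° = −nFE° = −RT ln K, so ln K = nFE°/(RT) = (2)(96485)(+3.63) / ((8.314)(343)) = 245.636.

245.6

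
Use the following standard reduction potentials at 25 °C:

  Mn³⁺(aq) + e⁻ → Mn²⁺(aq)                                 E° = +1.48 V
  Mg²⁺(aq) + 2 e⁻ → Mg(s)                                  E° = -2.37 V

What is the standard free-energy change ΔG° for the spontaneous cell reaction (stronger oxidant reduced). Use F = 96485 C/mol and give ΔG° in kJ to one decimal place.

Mn³⁺/Mn²⁺ (E° = +1.48 V) is the cathode; Mg²⁺/Mg (E° = -2.37 V) is the anode, so E°cell = +3.85 V.
Balancing electrons gives n = 2 (lcm of 1 and 2).
ΔG° = −nFE° = −(2)(96485)(+3.85) = -742,934 J = -742.9 kJ.

-742.9 kJ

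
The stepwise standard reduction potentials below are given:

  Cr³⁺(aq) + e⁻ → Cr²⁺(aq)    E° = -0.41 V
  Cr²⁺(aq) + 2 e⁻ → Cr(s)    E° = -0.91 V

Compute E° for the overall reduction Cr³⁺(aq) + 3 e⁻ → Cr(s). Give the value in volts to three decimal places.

Standard free energies of sequential steps add: ΔG°₃ = ΔG°₁ + ΔG°₂, so n₃E°₃ = n₁E°₁ + n₂E°₂.
E°₃ = (1×-0.41 + 2×-0.91) / 3 = (-2.230) / 3 = -0.743 V.

-0.743 V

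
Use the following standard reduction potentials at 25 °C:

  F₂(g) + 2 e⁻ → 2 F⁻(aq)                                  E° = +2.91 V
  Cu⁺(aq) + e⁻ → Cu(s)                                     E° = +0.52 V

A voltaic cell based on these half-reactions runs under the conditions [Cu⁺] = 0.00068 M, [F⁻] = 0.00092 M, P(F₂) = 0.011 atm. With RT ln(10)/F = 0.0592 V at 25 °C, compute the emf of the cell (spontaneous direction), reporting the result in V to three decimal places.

+2.699 V

F₂/F⁻ is the cathode (higher E°), Cu⁺/Cu the anode: E°cell = +2.91 − (+0.52) = +2.39 V, n = 2.
Overall: F₂(g) + 2 Cu(s) → 2 F⁻(aq) + 2 Cu⁺(aq)
Q = [F⁻]^2·[Cu⁺]^2 / (P(F₂)); log Q = -10.449.
E = E° − (0.0592/n) log Q = +2.39 − (0.0592/2)(-10.449) = +2.699 V.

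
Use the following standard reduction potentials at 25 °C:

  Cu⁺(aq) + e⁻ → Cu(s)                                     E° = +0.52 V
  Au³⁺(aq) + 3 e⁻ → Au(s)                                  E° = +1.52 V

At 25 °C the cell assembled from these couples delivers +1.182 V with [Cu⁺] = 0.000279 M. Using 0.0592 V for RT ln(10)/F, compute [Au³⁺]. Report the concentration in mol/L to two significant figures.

Au³⁺/Au is the cathode, Cu⁺/Cu the anode: E°cell = +1.00 V, n = 3.
Overall reaction: Au³⁺(aq) + 3 Cu(s) → Au(s) + 3 Cu⁺(aq); Q = [Cu⁺]^3/[Au³⁺]^1.
From E = E° − (0.0592/n) log Q: log Q = (E° − E)·n/0.0592 = (+1.00 − (+1.182))·3/0.0592 = -9.2230.
So 1·log[Au³⁺] = 3·log(0.000279) − log Q = -10.6632 − (-9.2230) = -1.4402; [Au³⁺] = 10^(-1.4402) ≈ 0.036 M.

0.036 M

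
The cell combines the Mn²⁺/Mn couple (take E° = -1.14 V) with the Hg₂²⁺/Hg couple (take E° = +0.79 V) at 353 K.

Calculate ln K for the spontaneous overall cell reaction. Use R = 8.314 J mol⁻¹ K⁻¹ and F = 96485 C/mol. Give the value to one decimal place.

126.9

Cathode: Hg₂²⁺/Hg; anode: Mn²⁺/Mn. E°cell = (+0.79) − (-1.14) = +1.93 V, with n = 2.
ΔG° = −nFE° = −RT ln K, so ln K = nFE°/(RT) = (2)(96485)(+1.93) / ((8.314)(353)) = 126.900.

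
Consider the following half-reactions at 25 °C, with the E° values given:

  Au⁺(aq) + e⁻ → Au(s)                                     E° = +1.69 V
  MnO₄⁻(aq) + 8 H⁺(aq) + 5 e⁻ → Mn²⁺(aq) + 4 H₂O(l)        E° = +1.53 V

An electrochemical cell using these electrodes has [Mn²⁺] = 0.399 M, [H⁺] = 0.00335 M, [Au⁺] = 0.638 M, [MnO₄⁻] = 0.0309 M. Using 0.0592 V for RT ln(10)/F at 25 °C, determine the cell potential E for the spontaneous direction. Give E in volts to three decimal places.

Au⁺/Au is the cathode (higher E°), MnO₄⁻/Mn²⁺ the anode: E°cell = +1.69 − (+1.53) = +0.16 V, n = 5.
Overall: 5 Au⁺(aq) + Mn²⁺(aq) + 4 H₂O(l) → 5 Au(s) + MnO₄⁻(aq) + 8 H⁺(aq)
Q = [MnO₄⁻]·[H⁺]^8 / ([Au⁺]^5·[Mn²⁺]); log Q = -19.935.
E = E° − (0.0592/n) log Q = +0.16 − (0.0592/5)(-19.935) = +0.396 V.

+0.396 V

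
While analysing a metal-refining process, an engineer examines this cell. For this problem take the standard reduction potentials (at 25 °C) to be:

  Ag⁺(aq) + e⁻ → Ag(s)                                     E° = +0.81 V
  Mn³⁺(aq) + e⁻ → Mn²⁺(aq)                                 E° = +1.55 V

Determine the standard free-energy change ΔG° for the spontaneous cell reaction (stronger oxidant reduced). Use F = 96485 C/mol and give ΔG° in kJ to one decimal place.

Mn³⁺/Mn²⁺ (E° = +1.55 V) is the cathode; Ag⁺/Ag (E° = +0.81 V) is the anode, so E°cell = +0.74 V.
Balancing electrons gives n = 1 (lcm of 1 and 1).
ΔG° = −nFE° = −(1)(96485)(+0.74) = -71,399 J = -71.4 kJ.

-71.4 kJ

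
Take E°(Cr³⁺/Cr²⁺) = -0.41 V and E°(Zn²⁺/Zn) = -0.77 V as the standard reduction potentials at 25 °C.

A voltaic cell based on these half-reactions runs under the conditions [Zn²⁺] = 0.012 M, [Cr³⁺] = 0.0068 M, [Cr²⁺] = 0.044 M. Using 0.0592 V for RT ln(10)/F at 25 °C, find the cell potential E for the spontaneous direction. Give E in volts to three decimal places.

+0.369 V

Cr³⁺/Cr²⁺ is the cathode (higher E°), Zn²⁺/Zn the anode: E°cell = -0.41 − (-0.77) = +0.36 V, n = 2.
Overall: 2 Cr³⁺(aq) + Zn(s) → 2 Cr²⁺(aq) + Zn²⁺(aq)
Q = [Cr²⁺]^2·[Zn²⁺] / ([Cr³⁺]^2); log Q = -0.299.
E = E° − (0.0592/n) log Q = +0.36 − (0.0592/2)(-0.299) = +0.369 V.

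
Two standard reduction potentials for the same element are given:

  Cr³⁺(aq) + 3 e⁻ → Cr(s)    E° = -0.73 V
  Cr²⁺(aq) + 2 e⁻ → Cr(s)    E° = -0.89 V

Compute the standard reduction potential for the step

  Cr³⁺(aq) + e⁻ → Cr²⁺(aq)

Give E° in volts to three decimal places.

-0.410 V

Sequential free energies add, so n₃E°₃ = n₁E°₁ + n₂E°₂.
With n₃ = 3, and the known step contributing 2×(-0.89) V, the unknown satisfies 1·E° = 3×(-0.73) − 2×(-0.89) = -0.410.
E° = -0.410 / 1 = -0.410 V.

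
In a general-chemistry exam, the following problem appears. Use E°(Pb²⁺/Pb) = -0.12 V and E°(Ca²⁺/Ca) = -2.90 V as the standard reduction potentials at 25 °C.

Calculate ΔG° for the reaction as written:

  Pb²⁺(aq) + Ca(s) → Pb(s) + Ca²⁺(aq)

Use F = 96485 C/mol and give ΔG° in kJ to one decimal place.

-536.5 kJ

As written, Pb²⁺/Pb is reduced (cathode) and Ca²⁺/Ca is oxidised (anode), so E°cell = (-0.12) − (-2.90) = +2.78 V.
Balancing electrons gives n = 2.
ΔG° = −nFE° = −(2)(96485)(+2.78) = -536,457 J = -536.5 kJ.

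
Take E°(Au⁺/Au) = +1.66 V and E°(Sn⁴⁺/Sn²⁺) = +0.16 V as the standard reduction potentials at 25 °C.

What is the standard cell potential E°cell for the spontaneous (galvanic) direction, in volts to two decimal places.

The Au⁺/Au couple has the higher reduction potential, so it is the cathode; Sn⁴⁺/Sn²⁺ is oxidised at the anode.
E°cell = E°(cathode) − E°(anode) = (+1.66) − (+0.16) = +1.50 V.
Since E°cell > 0, the reaction is spontaneous under standard conditions.

+1.50 V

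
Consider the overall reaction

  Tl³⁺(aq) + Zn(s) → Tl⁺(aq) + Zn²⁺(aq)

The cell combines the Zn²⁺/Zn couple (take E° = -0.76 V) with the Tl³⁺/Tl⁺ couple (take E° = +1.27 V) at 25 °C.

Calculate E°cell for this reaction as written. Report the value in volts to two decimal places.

The Tl³⁺/Tl⁺ couple has the higher reduction potential, so it is the cathode; Zn²⁺/Zn is oxidised at the anode.
E°cell = E°(cathode) − E°(anode) = (+1.27) − (-0.76) = +2.03 V.

+2.03 V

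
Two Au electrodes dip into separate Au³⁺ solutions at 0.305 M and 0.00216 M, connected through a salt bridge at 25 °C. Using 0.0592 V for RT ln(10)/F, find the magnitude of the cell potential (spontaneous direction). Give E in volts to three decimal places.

+0.042 V

For a concentration cell E°cell = 0. The 0.305 M side is the cathode (reduction is favoured where [Au³⁺] is higher).
With n = 3, E = −(0.0592/3) log([Au³⁺]ₐₙ/[Au³⁺]꜀ₐₜ) = −(0.0592/3) log(0.00216/0.305) = −(0.0592/3)(-2.150) = +0.042 V.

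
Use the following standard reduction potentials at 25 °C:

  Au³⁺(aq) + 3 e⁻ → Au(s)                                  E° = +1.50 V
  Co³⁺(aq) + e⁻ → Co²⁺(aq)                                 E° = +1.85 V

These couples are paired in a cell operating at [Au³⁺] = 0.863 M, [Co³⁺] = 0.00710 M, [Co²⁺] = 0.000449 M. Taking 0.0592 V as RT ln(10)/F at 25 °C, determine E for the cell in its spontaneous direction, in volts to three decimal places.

Co³⁺/Co²⁺ is the cathode (higher E°), Au³⁺/Au the anode: E°cell = +1.85 − (+1.50) = +0.35 V, n = 3.
Overall: 3 Co³⁺(aq) + Au(s) → 3 Co²⁺(aq) + Au³⁺(aq)
Q = [Co²⁺]^3·[Au³⁺] / ([Co³⁺]^3); log Q = -3.661.
E = E° − (0.0592/n) log Q = +0.35 − (0.0592/3)(-3.661) = +0.422 V.

+0.422 V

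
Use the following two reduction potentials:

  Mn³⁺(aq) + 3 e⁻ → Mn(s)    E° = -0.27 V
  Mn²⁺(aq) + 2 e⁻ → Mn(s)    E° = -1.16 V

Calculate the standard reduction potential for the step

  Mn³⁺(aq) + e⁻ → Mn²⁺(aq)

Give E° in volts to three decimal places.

+1.510 V

Sequential free energies add, so n₃E°₃ = n₁E°₁ + n₂E°₂.
With n₃ = 3, and the known step contributing 2×(-1.16) V, the unknown satisfies 1·E° = 3×(-0.27) − 2×(-1.16) = +1.510.
E° = +1.510 / 1 = +1.510 V.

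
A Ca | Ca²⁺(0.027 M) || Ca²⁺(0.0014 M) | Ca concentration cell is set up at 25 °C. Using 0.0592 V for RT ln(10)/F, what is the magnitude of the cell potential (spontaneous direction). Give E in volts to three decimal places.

For a concentration cell E°cell = 0. The 0.027 M side is the cathode (reduction is favoured where [Ca²⁺] is higher).
With n = 2, E = −(0.0592/2) log([Ca²⁺]ₐₙ/[Ca²⁺]꜀ₐₜ) = −(0.0592/2) log(0.0014/0.027) = −(0.0592/2)(-1.285) = +0.038 V.

+0.038 V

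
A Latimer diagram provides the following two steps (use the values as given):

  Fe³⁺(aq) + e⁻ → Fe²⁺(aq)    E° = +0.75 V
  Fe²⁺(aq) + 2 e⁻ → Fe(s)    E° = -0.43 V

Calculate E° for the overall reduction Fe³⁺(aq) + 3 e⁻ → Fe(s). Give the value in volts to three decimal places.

-0.037 V

Adding the free-energy changes (−nFE°) of the two steps gives −n₃FE°₃ = −n₁FE°₁ − n₂FE°₂.
E°₃ = (1×+0.75 + 2×-0.43) / 3 = (-0.110) / 3 = -0.037 V.
Simply averaging or adding the two E° values would be wrong; the electron-weighted sum is required.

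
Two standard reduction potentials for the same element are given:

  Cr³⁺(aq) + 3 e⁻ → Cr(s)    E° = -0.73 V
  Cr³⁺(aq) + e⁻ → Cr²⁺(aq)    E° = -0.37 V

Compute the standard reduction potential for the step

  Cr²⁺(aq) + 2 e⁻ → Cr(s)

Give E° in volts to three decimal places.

Sequential free energies add, so n₃E°₃ = n₁E°₁ + n₂E°₂.
With n₃ = 3, and the known step contributing 1×(-0.37) V, the unknown satisfies 2·E° = 3×(-0.73) − 1×(-0.37) = -1.820.
E° = -1.820 / 2 = -0.910 V.

-0.910 V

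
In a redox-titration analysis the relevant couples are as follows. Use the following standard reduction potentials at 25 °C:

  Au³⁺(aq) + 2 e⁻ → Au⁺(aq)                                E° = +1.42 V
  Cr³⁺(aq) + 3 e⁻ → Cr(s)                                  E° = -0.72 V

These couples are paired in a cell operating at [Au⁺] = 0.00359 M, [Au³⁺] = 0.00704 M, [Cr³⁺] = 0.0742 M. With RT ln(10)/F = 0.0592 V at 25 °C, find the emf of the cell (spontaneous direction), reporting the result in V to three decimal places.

Au³⁺/Au⁺ is the cathode (higher E°), Cr³⁺/Cr the anode: E°cell = +1.42 − (-0.72) = +2.14 V, n = 6.
Overall: 3 Au³⁺(aq) + 2 Cr(s) → 3 Au⁺(aq) + 2 Cr³⁺(aq)
Q = [Au⁺]^3·[Cr³⁺]^2 / ([Au³⁺]^3); log Q = -3.137.
E = E° − (0.0592/n) log Q = +2.14 − (0.0592/6)(-3.137) = +2.171 V.

+2.171 V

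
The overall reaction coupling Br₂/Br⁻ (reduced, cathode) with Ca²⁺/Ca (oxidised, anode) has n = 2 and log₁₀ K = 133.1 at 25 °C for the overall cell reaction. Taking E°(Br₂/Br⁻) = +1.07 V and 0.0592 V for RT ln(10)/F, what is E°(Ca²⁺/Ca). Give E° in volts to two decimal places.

E°cell = (0.0592/n)·log K = (0.0592/2)(133.1) = +3.940 V.
Since Br₂/Br⁻ is the cathode and Ca²⁺/Ca the anode, E°cell = E°(Br₂/Br⁻) − E°(Ca²⁺/Ca).
So E°(Ca²⁺/Ca) = E°(Br₂/Br⁻) − E°cell = (+1.07) − (+3.940) = -2.87 V.

-2.87 V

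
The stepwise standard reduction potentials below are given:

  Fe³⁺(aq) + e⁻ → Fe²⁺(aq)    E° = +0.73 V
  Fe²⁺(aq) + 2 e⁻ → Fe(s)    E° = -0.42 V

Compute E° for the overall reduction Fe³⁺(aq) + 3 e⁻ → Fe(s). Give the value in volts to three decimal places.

Adding the free-energy changes (−nFE°) of the two steps gives −n₃FE°₃ = −n₁FE°₁ − n₂FE°₂.
E°₃ = (1×+0.73 + 2×-0.42) / 3 = (-0.110) / 3 = -0.037 V.
E° values themselves are not directly additive — weighting by electron count is essential.

-0.037 V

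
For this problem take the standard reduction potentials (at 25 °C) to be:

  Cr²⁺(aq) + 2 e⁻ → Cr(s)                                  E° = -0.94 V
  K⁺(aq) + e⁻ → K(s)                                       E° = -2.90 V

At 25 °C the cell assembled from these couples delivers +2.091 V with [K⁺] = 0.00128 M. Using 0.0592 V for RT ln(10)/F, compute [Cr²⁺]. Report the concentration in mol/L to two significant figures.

0.044 M

Cr²⁺/Cr is the cathode, K⁺/K the anode: E°cell = +1.96 V, n = 2.
Overall reaction: Cr²⁺(aq) + 2 K(s) → Cr(s) + 2 K⁺(aq); Q = [K⁺]^2/[Cr²⁺]^1.
From E = E° − (0.0592/n) log Q: log Q = (E° − E)·n/0.0592 = (+1.96 − (+2.091))·2/0.0592 = -4.4257.
So 1·log[Cr²⁺] = 2·log(0.00128) − log Q = -5.7856 − (-4.4257) = -1.3599; [Cr²⁺] = 10^(-1.3599) ≈ 0.044 M.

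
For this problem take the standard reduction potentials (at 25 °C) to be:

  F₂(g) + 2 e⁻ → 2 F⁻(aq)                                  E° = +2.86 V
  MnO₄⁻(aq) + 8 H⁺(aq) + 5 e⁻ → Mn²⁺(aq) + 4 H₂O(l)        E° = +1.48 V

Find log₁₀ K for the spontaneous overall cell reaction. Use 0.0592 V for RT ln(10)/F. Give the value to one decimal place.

Cathode: F₂/F⁻; anode: MnO₄⁻/Mn²⁺. E°cell = +1.38 V, n = 10.
log K = nE°cell / 0.0592 = (10)(+1.38) / 0.0592 = 233.1.

233.1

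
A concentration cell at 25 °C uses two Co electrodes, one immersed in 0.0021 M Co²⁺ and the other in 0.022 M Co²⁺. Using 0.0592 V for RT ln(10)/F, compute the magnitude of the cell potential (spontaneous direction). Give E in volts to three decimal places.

+0.030 V

For a concentration cell E°cell = 0. The 0.022 M side is the cathode (reduction is favoured where [Co²⁺] is higher).
With n = 2, E = −(0.0592/2) log([Co²⁺]ₐₙ/[Co²⁺]꜀ₐₜ) = −(0.0592/2) log(0.0021/0.022) = −(0.0592/2)(-1.020) = +0.030 V.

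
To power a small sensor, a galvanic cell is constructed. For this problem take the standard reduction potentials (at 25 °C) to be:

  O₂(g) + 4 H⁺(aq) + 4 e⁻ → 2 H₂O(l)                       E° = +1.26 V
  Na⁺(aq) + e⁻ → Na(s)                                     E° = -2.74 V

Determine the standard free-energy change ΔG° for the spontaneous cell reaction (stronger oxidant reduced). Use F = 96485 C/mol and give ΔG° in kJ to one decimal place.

O₂/H₂O (E° = +1.26 V) is the cathode; Na⁺/Na (E° = -2.74 V) is the anode, so E°cell = +4.00 V.
Balancing electrons gives n = 4 (lcm of 4 and 1).
ΔG° = −nFE° = −(4)(96485)(+4.00) = -1,543,760 J = -1543.8 kJ.

-1543.8 kJ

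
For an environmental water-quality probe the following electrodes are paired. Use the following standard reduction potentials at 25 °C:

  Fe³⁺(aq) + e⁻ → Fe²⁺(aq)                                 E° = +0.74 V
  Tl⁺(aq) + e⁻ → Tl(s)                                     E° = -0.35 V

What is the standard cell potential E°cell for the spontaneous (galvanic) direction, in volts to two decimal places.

The Fe³⁺/Fe²⁺ couple has the higher reduction potential, so it is the cathode; Tl⁺/Tl is oxidised at the anode.
E°cell = E°(cathode) − E°(anode) = (+0.74) − (-0.35) = +1.09 V.
Since E°cell > 0, the reaction is spontaneous under standard conditions.

+1.09 V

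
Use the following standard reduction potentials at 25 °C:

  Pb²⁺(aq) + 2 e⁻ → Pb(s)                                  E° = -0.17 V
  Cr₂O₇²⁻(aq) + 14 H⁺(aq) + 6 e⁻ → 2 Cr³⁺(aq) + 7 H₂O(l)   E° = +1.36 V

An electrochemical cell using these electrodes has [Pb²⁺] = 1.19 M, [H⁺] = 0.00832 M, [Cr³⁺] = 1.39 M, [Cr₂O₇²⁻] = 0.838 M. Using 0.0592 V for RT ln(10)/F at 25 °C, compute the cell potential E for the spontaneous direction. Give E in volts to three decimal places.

Cr₂O₇²⁻/Cr³⁺ is the cathode (higher E°), Pb²⁺/Pb the anode: E°cell = +1.36 − (-0.17) = +1.53 V, n = 6.
Overall: Cr₂O₇²⁻(aq) + 14 H⁺(aq) + 3 Pb(s) → 2 Cr³⁺(aq) + 7 H₂O(l) + 3 Pb²⁺(aq)
Q = [Cr³⁺]^2·[Pb²⁺]^3 / ([Cr₂O₇²⁻]·[H⁺]^14); log Q = 29.708.
E = E° − (0.0592/n) log Q = +1.53 − (0.0592/6)(29.708) = +1.237 V.

+1.237 V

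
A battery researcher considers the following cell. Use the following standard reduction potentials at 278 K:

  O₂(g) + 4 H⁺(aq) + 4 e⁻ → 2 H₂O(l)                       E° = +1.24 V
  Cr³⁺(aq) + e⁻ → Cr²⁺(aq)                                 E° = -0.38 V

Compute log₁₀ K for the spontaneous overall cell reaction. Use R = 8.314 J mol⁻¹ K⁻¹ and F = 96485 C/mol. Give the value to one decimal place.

117.5

Cathode: O₂/H₂O; anode: Cr³⁺/Cr²⁺. E°cell = (+1.24) − (-0.38) = +1.62 V, with n = 4.
ΔG° = −nFE° = −RT ln K, so ln K = nFE°/(RT) = (4)(96485)(+1.62) / ((8.314)(278)) = 270.508.
log₁₀ K = 270.508 / ln 10 = 117.5.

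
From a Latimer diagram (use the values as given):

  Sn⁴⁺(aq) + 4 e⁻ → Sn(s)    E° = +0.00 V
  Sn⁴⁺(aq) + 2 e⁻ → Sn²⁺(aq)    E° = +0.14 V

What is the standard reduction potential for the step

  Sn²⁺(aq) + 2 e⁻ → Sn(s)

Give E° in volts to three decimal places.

Sequential free energies add, so n₃E°₃ = n₁E°₁ + n₂E°₂.
With n₃ = 4, and the known step contributing 2×(+0.14) V, the unknown satisfies 2·E° = 4×(+0.00) − 2×(+0.14) = -0.280.
E° = -0.280 / 2 = -0.140 V.

-0.140 V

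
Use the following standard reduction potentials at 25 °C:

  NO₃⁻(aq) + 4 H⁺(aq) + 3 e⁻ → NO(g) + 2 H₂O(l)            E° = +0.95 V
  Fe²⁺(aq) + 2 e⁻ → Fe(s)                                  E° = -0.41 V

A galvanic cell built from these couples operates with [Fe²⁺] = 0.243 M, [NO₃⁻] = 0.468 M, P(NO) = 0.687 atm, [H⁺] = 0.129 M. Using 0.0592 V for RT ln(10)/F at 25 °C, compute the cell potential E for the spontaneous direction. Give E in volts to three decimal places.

+1.305 V

NO₃⁻/NO is the cathode (higher E°), Fe²⁺/Fe the anode: E°cell = +0.95 − (-0.41) = +1.36 V, n = 6.
Overall: 2 NO₃⁻(aq) + 8 H⁺(aq) + 3 Fe(s) → 2 NO(g) + 4 H₂O(l) + 3 Fe²⁺(aq)
Q = P(NO)^2·[Fe²⁺]^3 / ([NO₃⁻]^2·[H⁺]^8); log Q = 5.606.
E = E° − (0.0592/n) log Q = +1.36 − (0.0592/6)(5.606) = +1.305 V.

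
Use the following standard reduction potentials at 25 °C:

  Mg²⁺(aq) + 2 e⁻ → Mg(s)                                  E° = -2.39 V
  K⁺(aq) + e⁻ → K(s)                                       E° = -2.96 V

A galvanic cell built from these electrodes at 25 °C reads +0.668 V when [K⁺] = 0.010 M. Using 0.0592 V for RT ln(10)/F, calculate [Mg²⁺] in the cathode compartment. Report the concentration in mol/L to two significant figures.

Mg²⁺/Mg is the cathode, K⁺/K the anode: E°cell = +0.57 V, n = 2.
Overall reaction: Mg²⁺(aq) + 2 K(s) → Mg(s) + 2 K⁺(aq); Q = [K⁺]^2/[Mg²⁺]^1.
From E = E° − (0.0592/n) log Q: log Q = (E° − E)·n/0.0592 = (+0.57 − (+0.668))·2/0.0592 = -3.3108.
So 1·log[Mg²⁺] = 2·log(0.01) − log Q = -4.0000 − (-3.3108) = -0.6892; [Mg²⁺] = 10^(-0.6892) ≈ 0.20 M.

0.20 M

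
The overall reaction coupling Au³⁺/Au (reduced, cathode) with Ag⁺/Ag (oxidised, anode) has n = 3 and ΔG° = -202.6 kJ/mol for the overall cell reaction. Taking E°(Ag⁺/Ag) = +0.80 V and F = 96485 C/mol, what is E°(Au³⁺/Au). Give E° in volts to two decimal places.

E°cell = −ΔG°/(nF) = −(-202.6×10³)/((3)(96485)) = +0.700 V.
Since Au³⁺/Au is the cathode and Ag⁺/Ag the anode, E°cell = E°(Au³⁺/Au) − E°(Ag⁺/Ag).
So E°(Au³⁺/Au) = E°cell + E°(Ag⁺/Ag) = +0.700 + (+0.80) = +1.50 V.

+1.50 V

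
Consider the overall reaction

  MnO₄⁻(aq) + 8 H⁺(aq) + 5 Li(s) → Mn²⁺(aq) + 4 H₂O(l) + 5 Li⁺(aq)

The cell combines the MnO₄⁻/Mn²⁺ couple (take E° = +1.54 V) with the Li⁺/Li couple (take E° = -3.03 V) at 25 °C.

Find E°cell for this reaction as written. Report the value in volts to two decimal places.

The MnO₄⁻/Mn²⁺ couple has the higher reduction potential, so it is the cathode; Li⁺/Li is oxidised at the anode.
E°cell = E°(cathode) − E°(anode) = (+1.54) − (-3.03) = +4.57 V.

+4.57 V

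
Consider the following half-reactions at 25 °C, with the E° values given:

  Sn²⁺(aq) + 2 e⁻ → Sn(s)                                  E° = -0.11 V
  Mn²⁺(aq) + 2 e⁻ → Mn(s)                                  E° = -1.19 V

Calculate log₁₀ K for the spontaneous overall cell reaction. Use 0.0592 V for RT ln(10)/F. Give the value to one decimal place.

Cathode: Sn²⁺/Sn; anode: Mn²⁺/Mn. E°cell = +1.08 V, n = 2.
log K = nE°cell / 0.0592 = (2)(+1.08) / 0.0592 = 36.5.

36.5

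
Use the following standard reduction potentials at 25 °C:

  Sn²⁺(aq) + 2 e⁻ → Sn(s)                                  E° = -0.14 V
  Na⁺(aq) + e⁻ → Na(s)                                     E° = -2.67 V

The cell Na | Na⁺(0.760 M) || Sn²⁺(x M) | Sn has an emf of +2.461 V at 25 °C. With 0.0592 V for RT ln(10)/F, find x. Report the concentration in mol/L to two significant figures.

Sn²⁺/Sn is the cathode, Na⁺/Na the anode: E°cell = +2.53 V, n = 2.
Overall reaction: Sn²⁺(aq) + 2 Na(s) → Sn(s) + 2 Na⁺(aq); Q = [Na⁺]^2/[Sn²⁺]^1.
From E = E° − (0.0592/n) log Q: log Q = (E° − E)·n/0.0592 = (+2.53 − (+2.461))·2/0.0592 = 2.3311.
So 1·log[Sn²⁺] = 2·log(0.76) − log Q = -0.2384 − (2.3311) = -2.5695; [Sn²⁺] = 10^(-2.5695) ≈ 0.0027 M.

0.0027 M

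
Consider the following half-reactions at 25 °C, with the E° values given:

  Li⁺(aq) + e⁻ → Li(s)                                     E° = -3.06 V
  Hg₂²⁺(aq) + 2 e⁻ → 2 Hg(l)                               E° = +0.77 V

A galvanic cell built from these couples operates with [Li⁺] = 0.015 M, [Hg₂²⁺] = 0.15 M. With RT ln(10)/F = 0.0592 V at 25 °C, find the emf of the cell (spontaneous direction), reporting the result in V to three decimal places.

Hg₂²⁺/Hg is the cathode (higher E°), Li⁺/Li the anode: E°cell = +0.77 − (-3.06) = +3.83 V, n = 2.
Overall: Hg₂²⁺(aq) + 2 Li(s) → 2 Hg(l) + 2 Li⁺(aq)
Q = [Li⁺]^2 / ([Hg₂²⁺]); log Q = -2.824.
E = E° − (0.0592/n) log Q = +3.83 − (0.0592/2)(-2.824) = +3.914 V.

+3.914 V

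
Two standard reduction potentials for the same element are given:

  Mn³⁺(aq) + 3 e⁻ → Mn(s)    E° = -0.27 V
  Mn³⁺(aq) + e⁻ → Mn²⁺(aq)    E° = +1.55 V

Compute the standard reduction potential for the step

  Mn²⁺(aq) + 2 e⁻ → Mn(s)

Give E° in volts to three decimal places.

Sequential free energies add, so n₃E°₃ = n₁E°₁ + n₂E°₂.
With n₃ = 3, and the known step contributing 1×(+1.55) V, the unknown satisfies 2·E° = 3×(-0.27) − 1×(+1.55) = -2.360.
E° = -2.360 / 2 = -1.180 V.

-1.180 V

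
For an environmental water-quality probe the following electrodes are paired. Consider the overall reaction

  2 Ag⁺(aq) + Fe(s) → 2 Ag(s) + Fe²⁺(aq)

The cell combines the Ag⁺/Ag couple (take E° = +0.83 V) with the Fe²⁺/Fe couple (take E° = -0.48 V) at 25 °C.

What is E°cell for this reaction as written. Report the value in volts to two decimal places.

+1.31 V

The Ag⁺/Ag couple has the higher reduction potential, so it is the cathode; Fe²⁺/Fe is oxidised at the anode.
E°cell = E°(cathode) − E°(anode) = (+0.83) − (-0.48) = +1.31 V.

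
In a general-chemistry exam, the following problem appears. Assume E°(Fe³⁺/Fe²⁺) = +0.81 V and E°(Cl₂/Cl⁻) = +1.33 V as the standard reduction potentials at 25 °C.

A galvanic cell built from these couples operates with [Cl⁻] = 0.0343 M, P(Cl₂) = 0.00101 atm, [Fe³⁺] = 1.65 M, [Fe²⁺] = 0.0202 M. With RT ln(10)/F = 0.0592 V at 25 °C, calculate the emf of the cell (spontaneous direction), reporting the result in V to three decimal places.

+0.405 V

Cl₂/Cl⁻ is the cathode (higher E°), Fe³⁺/Fe²⁺ the anode: E°cell = +1.33 − (+0.81) = +0.52 V, n = 2.
Overall: Cl₂(g) + 2 Fe²⁺(aq) → 2 Cl⁻(aq) + 2 Fe³⁺(aq)
Q = [Cl⁻]^2·[Fe³⁺]^2 / (P(Cl₂)·[Fe²⁺]^2); log Q = 3.891.
E = E° − (0.0592/n) log Q = +0.52 − (0.0592/2)(3.891) = +0.405 V.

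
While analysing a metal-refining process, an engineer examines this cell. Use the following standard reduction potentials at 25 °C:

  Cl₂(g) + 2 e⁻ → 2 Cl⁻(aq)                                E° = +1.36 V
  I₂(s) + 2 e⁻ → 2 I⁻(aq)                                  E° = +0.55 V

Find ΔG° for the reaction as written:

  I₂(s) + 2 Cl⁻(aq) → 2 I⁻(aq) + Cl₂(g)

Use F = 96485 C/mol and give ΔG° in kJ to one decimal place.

+156.3 kJ

As written, I₂/I⁻ is reduced (cathode) and Cl₂/Cl⁻ is oxidised (anode), so E°cell = (+0.55) − (+1.36) = -0.81 V.
Balancing electrons gives n = 2.
ΔG° = −nFE° = −(2)(96485)(-0.81) = 156,306 J = +156.3 kJ.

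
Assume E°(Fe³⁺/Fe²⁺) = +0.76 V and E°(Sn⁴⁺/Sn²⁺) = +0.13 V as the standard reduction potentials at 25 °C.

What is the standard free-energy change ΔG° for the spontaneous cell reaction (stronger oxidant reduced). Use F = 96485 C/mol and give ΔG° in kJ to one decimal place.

-121.6 kJ

Fe³⁺/Fe²⁺ (E° = +0.76 V) is the cathode; Sn⁴⁺/Sn²⁺ (E° = +0.13 V) is the anode, so E°cell = +0.63 V.
Balancing electrons gives n = 2 (lcm of 1 and 2).
ΔG° = −nFE° = −(2)(96485)(+0.63) = -121,571 J = -121.6 kJ.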